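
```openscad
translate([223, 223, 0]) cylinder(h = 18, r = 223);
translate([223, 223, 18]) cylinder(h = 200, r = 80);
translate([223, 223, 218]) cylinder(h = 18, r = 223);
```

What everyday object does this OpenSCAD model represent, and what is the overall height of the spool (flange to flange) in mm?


A spool. The overall height is 236 mm.

Three coaxial cylinders, large–small–large — a spool. Two 18 mm flanges and a 200 mm core give 18 + 200 + 18 = 236 mm.


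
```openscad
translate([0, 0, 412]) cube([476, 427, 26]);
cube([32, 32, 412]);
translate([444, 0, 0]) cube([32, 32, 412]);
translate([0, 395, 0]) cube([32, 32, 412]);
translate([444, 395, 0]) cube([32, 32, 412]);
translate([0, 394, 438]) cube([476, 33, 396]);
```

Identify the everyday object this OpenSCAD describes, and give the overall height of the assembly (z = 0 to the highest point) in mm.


A chair. The overall height is 834 mm.

A slab on four corner posts with a tall panel at the back — a chair. The seat slab sits at z = 412 with thickness 26, and the 396 mm backrest starts at the seat top, so the overall height is 412 + 26 + 396 = 834 mm.


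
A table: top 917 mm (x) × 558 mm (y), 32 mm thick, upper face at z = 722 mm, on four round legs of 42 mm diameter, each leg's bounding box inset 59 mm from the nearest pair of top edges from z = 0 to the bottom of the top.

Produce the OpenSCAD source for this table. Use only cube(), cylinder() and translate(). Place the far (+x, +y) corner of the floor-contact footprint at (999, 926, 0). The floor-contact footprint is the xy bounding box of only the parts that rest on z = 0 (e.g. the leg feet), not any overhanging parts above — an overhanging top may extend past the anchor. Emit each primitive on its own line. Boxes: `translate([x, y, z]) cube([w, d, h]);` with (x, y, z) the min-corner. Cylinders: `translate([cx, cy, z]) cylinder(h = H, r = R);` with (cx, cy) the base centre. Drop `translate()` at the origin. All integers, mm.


// leg_h = 722 - 32 = 690
translate([141, 427, 690]) cube([917, 558, 32]);
translate([221, 507, 0]) cylinder(h = 690, r = 21);
translate([978, 507, 0]) cylinder(h = 690, r = 21);
translate([221, 905, 0]) cylinder(h = 690, r = 21);
translate([978, 905, 0]) cylinder(h = 690, r = 21);


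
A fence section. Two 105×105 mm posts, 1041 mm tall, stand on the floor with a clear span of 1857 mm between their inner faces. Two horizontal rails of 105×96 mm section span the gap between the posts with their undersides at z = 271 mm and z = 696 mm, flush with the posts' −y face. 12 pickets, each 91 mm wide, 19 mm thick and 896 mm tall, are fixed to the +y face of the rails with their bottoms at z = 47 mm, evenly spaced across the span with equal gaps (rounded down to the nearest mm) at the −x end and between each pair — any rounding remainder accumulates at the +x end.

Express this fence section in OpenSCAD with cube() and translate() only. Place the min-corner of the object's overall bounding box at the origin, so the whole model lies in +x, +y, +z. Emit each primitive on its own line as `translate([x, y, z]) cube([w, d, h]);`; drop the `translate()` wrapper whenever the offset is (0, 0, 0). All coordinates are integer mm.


cube([105, 105, 1041]);
translate([1962, 0, 0]) cube([105, 105, 1041]);
translate([105, 0, 271]) cube([1857, 105, 96]);
translate([105, 0, 696]) cube([1857, 105, 96]);
translate([163, 105, 47]) cube([91, 19, 896]);
translate([312, 105, 47]) cube([91, 19, 896]);
translate([461, 105, 47]) cube([91, 19, 896]);
translate([610, 105, 47]) cube([91, 19, 896]);
translate([759, 105, 47]) cube([91, 19, 896]);
translate([908, 105, 47]) cube([91, 19, 896]);
translate([1057, 105, 47]) cube([91, 19, 896]);
translate([1206, 105, 47]) cube([91, 19, 896]);
translate([1355, 105, 47]) cube([91, 19, 896]);
translate([1504, 105, 47]) cube([91, 19, 896]);
translate([1653, 105, 47]) cube([91, 19, 896]);
translate([1802, 105, 47]) cube([91, 19, 896]);


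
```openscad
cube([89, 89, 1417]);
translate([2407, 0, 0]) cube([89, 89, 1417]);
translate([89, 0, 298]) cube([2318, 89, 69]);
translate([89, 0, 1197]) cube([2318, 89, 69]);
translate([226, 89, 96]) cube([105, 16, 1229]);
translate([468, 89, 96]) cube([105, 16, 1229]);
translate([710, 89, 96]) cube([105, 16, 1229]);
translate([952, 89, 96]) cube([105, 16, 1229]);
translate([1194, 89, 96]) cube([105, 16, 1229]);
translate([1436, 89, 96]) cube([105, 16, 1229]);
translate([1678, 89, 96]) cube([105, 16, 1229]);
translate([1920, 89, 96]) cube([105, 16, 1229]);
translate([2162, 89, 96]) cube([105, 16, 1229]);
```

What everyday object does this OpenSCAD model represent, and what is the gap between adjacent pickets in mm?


A fence section. The picket gap is 137 mm.

Two posts, two rails, 9 pickets — a fence section. Span 2318 mm holds 9 pickets of 105 mm with 10 equal gaps: ⌊(2318 − 9·105) / 10⌋ = 137 mm.


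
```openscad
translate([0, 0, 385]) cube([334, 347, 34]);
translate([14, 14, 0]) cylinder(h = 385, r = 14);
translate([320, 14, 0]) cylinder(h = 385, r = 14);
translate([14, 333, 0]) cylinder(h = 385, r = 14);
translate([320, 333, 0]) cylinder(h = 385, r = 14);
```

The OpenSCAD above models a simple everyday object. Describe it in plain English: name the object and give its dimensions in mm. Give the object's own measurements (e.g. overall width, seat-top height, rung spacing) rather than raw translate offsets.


A simple wooden stool: a rectangular seat 334 mm (x) by 347 mm (y), 34 mm thick, top face at z = 419 mm, on four round legs, each 28 mm in diameter. The legs rest on z = 0, each leg's axis is inset half a diameter from the nearest pair of seat edges (so the leg's bounding box is flush with the corner).


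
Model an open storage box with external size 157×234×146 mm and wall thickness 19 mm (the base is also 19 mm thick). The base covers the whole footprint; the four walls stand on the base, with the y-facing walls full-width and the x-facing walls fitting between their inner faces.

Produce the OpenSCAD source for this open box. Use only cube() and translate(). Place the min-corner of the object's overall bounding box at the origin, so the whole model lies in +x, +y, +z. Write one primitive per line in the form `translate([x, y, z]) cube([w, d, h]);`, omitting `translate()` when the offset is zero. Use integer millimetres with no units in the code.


cube([157, 234, 19]);
translate([0, 0, 19]) cube([157, 19, 127]);
translate([0, 215, 19]) cube([157, 19, 127]);
translate([0, 19, 19]) cube([19, 196, 127]);
translate([138, 19, 19]) cube([19, 196, 127]);


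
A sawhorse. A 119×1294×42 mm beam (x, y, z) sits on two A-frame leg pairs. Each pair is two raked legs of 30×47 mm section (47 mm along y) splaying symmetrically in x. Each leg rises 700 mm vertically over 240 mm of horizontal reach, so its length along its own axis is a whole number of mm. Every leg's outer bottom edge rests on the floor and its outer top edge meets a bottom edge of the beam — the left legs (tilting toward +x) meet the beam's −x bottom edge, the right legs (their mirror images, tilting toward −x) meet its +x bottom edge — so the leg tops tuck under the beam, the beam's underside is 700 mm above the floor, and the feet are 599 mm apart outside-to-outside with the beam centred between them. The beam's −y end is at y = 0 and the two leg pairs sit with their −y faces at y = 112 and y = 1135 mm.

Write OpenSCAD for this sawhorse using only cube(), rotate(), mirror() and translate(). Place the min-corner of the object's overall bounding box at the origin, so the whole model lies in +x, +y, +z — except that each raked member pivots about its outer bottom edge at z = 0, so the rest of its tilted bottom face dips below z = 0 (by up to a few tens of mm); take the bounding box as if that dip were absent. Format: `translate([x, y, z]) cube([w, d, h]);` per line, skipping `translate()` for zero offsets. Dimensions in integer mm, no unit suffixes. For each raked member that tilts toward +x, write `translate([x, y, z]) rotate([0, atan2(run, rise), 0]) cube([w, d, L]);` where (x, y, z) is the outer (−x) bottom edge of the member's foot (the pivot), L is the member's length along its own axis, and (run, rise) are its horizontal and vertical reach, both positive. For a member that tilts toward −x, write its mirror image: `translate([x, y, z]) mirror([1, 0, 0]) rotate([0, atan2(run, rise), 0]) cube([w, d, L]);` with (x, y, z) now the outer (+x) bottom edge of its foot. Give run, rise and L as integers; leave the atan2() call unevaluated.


// leg length = √(240² + 700²) = 740
// right-leg outer foot x = 2·240 + 119 = 599
// beam min-corner = (240, 0, 700)
translate([240, 0, 700]) cube([119, 1294, 42]);
translate([0, 112, 0]) rotate([0, atan2(240, 700), 0]) cube([30, 47, 740]);
translate([599, 112, 0]) mirror([1, 0, 0]) rotate([0, atan2(240, 700), 0]) cube([30, 47, 740]);
translate([0, 1135, 0]) rotate([0, atan2(240, 700), 0]) cube([30, 47, 740]);
translate([599, 1135, 0]) mirror([1, 0, 0]) rotate([0, atan2(240, 700), 0]) cube([30, 47, 740]);


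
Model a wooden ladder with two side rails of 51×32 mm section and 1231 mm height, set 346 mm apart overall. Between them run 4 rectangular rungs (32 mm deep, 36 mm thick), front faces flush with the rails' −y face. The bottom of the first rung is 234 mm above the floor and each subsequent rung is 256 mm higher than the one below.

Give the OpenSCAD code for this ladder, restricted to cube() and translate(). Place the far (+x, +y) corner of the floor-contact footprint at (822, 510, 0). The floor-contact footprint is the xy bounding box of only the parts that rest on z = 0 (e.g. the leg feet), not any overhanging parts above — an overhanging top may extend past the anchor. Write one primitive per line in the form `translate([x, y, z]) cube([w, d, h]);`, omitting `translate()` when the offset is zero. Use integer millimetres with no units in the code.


// rung span = 346 - 2*51 = 244
// rung[k] z = 234 + k*256
translate([476, 478, 0]) cube([51, 32, 1231]);
translate([771, 478, 0]) cube([51, 32, 1231]);
translate([527, 478, 234]) cube([244, 32, 36]);
translate([527, 478, 490]) cube([244, 32, 36]);
translate([527, 478, 746]) cube([244, 32, 36]);
translate([527, 478, 1002]) cube([244, 32, 36]);


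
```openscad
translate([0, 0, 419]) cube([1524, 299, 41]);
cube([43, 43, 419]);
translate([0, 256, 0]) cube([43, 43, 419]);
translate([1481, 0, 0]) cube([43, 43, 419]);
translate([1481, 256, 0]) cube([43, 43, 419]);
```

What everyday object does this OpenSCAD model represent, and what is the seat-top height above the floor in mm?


A bench. The seat-top height is 460 mm.

A long slab on four corner posts — a bench. The slab sits at z = 419 with thickness 41, so the top is 419 + 41 = 460 mm.


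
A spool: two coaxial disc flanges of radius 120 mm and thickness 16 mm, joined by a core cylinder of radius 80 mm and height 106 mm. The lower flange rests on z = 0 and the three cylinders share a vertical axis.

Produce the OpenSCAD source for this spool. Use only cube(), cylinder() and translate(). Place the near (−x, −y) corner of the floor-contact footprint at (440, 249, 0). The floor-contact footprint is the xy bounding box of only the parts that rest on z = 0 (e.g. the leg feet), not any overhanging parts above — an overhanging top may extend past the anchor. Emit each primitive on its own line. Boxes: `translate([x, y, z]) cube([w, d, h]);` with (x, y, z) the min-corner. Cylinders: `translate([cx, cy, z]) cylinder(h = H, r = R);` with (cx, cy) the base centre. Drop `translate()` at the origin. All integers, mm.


translate([560, 369, 0]) cylinder(h = 16, r = 120);
translate([560, 369, 16]) cylinder(h = 106, r = 80);
translate([560, 369, 122]) cylinder(h = 16, r = 120);


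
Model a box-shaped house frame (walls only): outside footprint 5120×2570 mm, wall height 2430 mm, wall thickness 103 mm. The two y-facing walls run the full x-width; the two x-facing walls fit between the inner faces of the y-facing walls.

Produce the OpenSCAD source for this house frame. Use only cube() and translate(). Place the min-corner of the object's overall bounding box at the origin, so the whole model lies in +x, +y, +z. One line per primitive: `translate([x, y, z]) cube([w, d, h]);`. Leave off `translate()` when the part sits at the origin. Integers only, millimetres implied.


cube([5120, 103, 2430]);
translate([0, 2467, 0]) cube([5120, 103, 2430]);
translate([0, 103, 0]) cube([103, 2364, 2430]);
translate([5017, 103, 0]) cube([103, 2364, 2430]);


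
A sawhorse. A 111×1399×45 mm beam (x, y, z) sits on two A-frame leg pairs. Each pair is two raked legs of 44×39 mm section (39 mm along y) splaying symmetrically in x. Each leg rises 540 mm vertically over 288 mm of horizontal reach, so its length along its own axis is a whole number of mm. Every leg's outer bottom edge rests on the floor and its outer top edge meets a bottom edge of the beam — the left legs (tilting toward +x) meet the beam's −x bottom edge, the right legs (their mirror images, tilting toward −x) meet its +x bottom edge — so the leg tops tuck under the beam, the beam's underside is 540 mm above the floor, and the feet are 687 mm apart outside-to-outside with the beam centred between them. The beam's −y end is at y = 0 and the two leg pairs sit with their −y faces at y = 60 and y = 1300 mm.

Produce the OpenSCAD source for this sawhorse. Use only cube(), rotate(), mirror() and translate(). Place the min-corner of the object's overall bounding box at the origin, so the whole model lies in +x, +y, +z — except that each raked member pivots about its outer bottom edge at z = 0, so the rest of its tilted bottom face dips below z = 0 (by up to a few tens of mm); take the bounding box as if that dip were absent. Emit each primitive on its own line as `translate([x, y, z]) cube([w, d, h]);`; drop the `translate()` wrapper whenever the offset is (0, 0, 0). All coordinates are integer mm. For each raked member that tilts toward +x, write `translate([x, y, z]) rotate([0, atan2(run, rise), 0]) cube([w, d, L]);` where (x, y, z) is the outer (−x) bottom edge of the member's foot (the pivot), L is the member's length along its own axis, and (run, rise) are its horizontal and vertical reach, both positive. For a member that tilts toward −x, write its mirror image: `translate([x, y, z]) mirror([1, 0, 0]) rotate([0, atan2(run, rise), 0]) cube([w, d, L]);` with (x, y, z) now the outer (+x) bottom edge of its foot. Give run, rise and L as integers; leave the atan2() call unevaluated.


// leg length = √(288² + 540²) = 612
// right-leg outer foot x = 2·288 + 111 = 687
// beam min-corner = (288, 0, 540)
translate([288, 0, 540]) cube([111, 1399, 45]);
translate([0, 60, 0]) rotate([0, atan2(288, 540), 0]) cube([44, 39, 612]);
translate([687, 60, 0]) mirror([1, 0, 0]) rotate([0, atan2(288, 540), 0]) cube([44, 39, 612]);
translate([0, 1300, 0]) rotate([0, atan2(288, 540), 0]) cube([44, 39, 612]);
translate([687, 1300, 0]) mirror([1, 0, 0]) rotate([0, atan2(288, 540), 0]) cube([44, 39, 612]);


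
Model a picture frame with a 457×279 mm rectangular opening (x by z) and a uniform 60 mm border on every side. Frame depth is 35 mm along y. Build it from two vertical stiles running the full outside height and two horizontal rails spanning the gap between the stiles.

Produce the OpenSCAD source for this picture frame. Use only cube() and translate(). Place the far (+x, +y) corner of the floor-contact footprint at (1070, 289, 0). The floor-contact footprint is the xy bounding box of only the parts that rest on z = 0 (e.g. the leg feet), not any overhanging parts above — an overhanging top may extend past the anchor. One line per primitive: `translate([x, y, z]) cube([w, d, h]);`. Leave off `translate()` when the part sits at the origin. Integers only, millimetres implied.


translate([493, 254, 0]) cube([60, 35, 399]);
translate([1010, 254, 0]) cube([60, 35, 399]);
translate([553, 254, 0]) cube([457, 35, 60]);
translate([553, 254, 339]) cube([457, 35, 60]);


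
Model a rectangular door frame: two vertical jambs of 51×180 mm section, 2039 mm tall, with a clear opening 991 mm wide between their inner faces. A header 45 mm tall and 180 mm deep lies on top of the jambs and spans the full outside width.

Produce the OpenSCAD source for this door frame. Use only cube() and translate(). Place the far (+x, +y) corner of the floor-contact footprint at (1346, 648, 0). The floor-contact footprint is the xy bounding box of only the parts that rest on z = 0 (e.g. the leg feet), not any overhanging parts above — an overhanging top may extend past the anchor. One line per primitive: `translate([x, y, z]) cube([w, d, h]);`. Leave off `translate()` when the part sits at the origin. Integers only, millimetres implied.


translate([253, 468, 0]) cube([51, 180, 2039]);
translate([1295, 468, 0]) cube([51, 180, 2039]);
translate([253, 468, 2039]) cube([1093, 180, 45]);


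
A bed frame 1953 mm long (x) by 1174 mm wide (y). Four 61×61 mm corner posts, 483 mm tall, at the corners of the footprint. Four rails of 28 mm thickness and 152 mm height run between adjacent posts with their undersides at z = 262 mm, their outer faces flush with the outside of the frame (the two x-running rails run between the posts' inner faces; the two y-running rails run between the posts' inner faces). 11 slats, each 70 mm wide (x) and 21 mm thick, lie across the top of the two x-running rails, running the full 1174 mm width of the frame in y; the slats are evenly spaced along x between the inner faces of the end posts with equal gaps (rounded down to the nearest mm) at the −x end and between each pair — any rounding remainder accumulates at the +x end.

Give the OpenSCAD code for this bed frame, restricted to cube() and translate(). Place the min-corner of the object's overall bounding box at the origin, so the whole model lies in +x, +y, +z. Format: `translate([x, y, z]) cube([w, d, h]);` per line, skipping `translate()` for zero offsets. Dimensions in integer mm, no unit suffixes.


cube([61, 61, 483]);
translate([0, 1113, 0]) cube([61, 61, 483]);
translate([1892, 0, 0]) cube([61, 61, 483]);
translate([1892, 1113, 0]) cube([61, 61, 483]);
translate([61, 0, 262]) cube([1831, 28, 152]);
translate([61, 1146, 262]) cube([1831, 28, 152]);
translate([0, 61, 262]) cube([28, 1052, 152]);
translate([1925, 61, 262]) cube([28, 1052, 152]);
translate([149, 0, 414]) cube([70, 1174, 21]);
translate([307, 0, 414]) cube([70, 1174, 21]);
translate([465, 0, 414]) cube([70, 1174, 21]);
translate([623, 0, 414]) cube([70, 1174, 21]);
translate([781, 0, 414]) cube([70, 1174, 21]);
translate([939, 0, 414]) cube([70, 1174, 21]);
translate([1097, 0, 414]) cube([70, 1174, 21]);
translate([1255, 0, 414]) cube([70, 1174, 21]);
translate([1413, 0, 414]) cube([70, 1174, 21]);
translate([1571, 0, 414]) cube([70, 1174, 21]);
translate([1729, 0, 414]) cube([70, 1174, 21]);


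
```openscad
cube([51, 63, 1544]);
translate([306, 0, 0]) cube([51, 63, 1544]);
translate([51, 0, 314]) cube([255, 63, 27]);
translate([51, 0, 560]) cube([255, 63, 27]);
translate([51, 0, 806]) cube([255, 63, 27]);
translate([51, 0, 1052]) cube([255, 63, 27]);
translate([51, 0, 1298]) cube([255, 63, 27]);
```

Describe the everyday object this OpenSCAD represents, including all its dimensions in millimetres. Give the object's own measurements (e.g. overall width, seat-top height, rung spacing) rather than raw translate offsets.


A straight ladder. Two 51×63 mm vertical rails, 1544 mm tall, stand 357 mm apart (outside-to-outside) with their front faces coplanar on the −y side. 5 rungs, each 63 mm deep and 27 mm tall, span between the inner faces of the rails, front faces flush with the rails. The lowest rung's underside is at z = 314 mm and rungs are spaced 246 mm apart (underside to underside).


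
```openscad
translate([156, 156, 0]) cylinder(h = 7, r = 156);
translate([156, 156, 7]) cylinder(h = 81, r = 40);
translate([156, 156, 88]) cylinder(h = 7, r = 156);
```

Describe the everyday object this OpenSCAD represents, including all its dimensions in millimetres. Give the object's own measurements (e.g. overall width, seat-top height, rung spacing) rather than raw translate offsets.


A spool: two coaxial disc flanges of radius 156 mm and thickness 7 mm, joined by a core cylinder of radius 40 mm and height 81 mm. The lower flange rests on z = 0 and the three cylinders share a vertical axis.


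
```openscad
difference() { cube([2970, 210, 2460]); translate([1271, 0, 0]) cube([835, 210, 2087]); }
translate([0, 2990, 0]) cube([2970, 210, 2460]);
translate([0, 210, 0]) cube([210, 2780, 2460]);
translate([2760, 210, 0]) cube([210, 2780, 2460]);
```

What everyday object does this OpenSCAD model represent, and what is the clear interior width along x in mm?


A single room. The interior width is 2550 mm.

Four walls enclosing a rectangle with a door in the front wall — a room. Outside width 2970 minus two 210 mm walls gives 2550 mm.


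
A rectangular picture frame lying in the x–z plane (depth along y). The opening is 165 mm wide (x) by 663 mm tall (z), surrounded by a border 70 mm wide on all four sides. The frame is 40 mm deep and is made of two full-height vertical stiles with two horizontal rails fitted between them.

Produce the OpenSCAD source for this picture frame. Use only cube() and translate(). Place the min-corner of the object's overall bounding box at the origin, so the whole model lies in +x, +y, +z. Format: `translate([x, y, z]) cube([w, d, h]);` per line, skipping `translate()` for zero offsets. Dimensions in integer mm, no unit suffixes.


cube([70, 40, 803]);
translate([235, 0, 0]) cube([70, 40, 803]);
translate([70, 0, 0]) cube([165, 40, 70]);
translate([70, 0, 733]) cube([165, 40, 70]);


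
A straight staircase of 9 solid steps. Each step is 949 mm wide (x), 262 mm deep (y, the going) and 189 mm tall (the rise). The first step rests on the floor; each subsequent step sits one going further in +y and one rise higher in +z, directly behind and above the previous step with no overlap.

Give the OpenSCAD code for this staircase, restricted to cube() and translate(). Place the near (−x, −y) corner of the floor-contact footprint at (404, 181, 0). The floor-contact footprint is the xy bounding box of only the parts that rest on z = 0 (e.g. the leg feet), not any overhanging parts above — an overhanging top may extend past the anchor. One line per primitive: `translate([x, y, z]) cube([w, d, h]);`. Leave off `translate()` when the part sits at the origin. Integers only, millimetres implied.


translate([404, 181, 0]) cube([949, 262, 189]);
translate([404, 443, 189]) cube([949, 262, 189]);
translate([404, 705, 378]) cube([949, 262, 189]);
translate([404, 967, 567]) cube([949, 262, 189]);
translate([404, 1229, 756]) cube([949, 262, 189]);
translate([404, 1491, 945]) cube([949, 262, 189]);
translate([404, 1753, 1134]) cube([949, 262, 189]);
translate([404, 2015, 1323]) cube([949, 262, 189]);
translate([404, 2277, 1512]) cube([949, 262, 189]);


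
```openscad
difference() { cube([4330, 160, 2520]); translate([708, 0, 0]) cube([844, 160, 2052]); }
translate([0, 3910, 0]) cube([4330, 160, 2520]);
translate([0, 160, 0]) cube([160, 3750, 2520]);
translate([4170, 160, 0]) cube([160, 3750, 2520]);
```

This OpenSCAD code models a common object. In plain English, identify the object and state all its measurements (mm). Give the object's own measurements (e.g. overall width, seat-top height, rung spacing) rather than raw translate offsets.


A single room: four walls, each 2520 mm tall and 160 mm thick, enclosing an outside footprint 4330×4070 mm (x × y), no floor or roof. The front and back walls (−y and +y sides) run the full x-width; the side walls fit between their inner faces. A door opening 844 mm wide and 2052 mm tall is cut through the front wall from the floor up, its −x edge 708 mm from the wall's −x end.


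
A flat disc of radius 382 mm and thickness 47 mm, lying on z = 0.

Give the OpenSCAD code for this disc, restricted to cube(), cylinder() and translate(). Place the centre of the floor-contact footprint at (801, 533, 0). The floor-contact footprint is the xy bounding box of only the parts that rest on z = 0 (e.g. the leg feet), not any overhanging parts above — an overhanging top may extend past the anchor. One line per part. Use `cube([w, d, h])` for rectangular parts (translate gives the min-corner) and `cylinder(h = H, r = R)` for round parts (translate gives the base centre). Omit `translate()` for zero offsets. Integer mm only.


translate([801, 533, 0]) cylinder(h = 47, r = 382);


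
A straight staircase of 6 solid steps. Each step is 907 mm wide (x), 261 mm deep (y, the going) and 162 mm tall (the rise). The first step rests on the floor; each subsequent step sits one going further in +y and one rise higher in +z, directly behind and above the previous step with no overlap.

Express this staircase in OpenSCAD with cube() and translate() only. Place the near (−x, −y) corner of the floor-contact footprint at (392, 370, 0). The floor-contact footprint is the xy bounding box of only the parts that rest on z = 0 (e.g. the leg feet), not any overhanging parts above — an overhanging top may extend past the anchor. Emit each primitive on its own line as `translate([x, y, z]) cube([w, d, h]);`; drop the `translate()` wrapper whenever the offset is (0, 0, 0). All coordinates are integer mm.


translate([392, 370, 0]) cube([907, 261, 162]);
translate([392, 631, 162]) cube([907, 261, 162]);
translate([392, 892, 324]) cube([907, 261, 162]);
translate([392, 1153, 486]) cube([907, 261, 162]);
translate([392, 1414, 648]) cube([907, 261, 162]);
translate([392, 1675, 810]) cube([907, 261, 162]);


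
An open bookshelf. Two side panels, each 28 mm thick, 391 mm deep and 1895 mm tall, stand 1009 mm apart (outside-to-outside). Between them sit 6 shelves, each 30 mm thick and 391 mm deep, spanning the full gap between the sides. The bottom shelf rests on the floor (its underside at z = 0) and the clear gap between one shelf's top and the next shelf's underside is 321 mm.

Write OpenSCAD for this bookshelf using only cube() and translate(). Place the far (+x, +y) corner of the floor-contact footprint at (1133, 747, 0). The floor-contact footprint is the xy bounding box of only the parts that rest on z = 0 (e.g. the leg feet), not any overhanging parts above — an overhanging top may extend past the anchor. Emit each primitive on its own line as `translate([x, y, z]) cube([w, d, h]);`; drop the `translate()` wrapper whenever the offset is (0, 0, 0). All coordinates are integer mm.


translate([124, 356, 0]) cube([28, 391, 1895]);
translate([1105, 356, 0]) cube([28, 391, 1895]);
translate([152, 356, 0]) cube([953, 391, 30]);
translate([152, 356, 351]) cube([953, 391, 30]);
translate([152, 356, 702]) cube([953, 391, 30]);
translate([152, 356, 1053]) cube([953, 391, 30]);
translate([152, 356, 1404]) cube([953, 391, 30]);
translate([152, 356, 1755]) cube([953, 391, 30]);


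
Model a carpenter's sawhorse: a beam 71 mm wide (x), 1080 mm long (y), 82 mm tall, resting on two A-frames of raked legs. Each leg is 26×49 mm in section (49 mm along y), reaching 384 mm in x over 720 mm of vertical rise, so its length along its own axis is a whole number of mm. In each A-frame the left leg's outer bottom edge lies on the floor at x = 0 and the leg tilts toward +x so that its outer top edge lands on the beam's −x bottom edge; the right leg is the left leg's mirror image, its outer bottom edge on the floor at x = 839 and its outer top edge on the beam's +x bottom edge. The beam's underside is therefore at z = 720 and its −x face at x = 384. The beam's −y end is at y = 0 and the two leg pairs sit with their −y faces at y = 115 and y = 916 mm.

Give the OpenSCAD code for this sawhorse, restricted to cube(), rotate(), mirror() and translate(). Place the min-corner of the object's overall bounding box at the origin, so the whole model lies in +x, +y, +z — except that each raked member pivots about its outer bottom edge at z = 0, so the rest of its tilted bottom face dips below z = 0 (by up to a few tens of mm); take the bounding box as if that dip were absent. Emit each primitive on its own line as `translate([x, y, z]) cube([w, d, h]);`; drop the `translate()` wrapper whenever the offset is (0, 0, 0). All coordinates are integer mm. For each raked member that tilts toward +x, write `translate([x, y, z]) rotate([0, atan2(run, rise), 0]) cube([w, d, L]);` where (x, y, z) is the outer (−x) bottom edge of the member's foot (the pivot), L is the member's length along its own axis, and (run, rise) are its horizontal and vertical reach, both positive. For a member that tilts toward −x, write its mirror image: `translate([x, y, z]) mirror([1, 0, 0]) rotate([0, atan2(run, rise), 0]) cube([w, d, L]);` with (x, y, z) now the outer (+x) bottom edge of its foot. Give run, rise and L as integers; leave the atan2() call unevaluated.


translate([384, 0, 720]) cube([71, 1080, 82]);
translate([0, 115, 0]) rotate([0, atan2(384, 720), 0]) cube([26, 49, 816]);
translate([839, 115, 0]) mirror([1, 0, 0]) rotate([0, atan2(384, 720), 0]) cube([26, 49, 816]);
translate([0, 916, 0]) rotate([0, atan2(384, 720), 0]) cube([26, 49, 816]);
translate([839, 916, 0]) mirror([1, 0, 0]) rotate([0, atan2(384, 720), 0]) cube([26, 49, 816]);


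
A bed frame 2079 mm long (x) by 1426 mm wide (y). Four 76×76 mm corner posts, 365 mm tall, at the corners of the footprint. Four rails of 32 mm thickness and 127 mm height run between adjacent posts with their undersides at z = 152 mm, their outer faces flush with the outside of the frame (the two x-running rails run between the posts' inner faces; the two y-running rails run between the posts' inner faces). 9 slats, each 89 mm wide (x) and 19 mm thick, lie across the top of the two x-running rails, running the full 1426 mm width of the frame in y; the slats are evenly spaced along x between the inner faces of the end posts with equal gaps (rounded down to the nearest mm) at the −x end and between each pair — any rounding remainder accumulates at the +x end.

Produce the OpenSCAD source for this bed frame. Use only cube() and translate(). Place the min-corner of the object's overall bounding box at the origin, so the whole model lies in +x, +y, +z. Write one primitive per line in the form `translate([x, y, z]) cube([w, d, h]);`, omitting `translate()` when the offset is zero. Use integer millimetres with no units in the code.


cube([76, 76, 365]);
translate([0, 1350, 0]) cube([76, 76, 365]);
translate([2003, 0, 0]) cube([76, 76, 365]);
translate([2003, 1350, 0]) cube([76, 76, 365]);
translate([76, 0, 152]) cube([1927, 32, 127]);
translate([76, 1394, 152]) cube([1927, 32, 127]);
translate([0, 76, 152]) cube([32, 1274, 127]);
translate([2047, 76, 152]) cube([32, 1274, 127]);
translate([188, 0, 279]) cube([89, 1426, 19]);
translate([389, 0, 279]) cube([89, 1426, 19]);
translate([590, 0, 279]) cube([89, 1426, 19]);
translate([791, 0, 279]) cube([89, 1426, 19]);
translate([992, 0, 279]) cube([89, 1426, 19]);
translate([1193, 0, 279]) cube([89, 1426, 19]);
translate([1394, 0, 279]) cube([89, 1426, 19]);
translate([1595, 0, 279]) cube([89, 1426, 19]);
translate([1796, 0, 279]) cube([89, 1426, 19]);


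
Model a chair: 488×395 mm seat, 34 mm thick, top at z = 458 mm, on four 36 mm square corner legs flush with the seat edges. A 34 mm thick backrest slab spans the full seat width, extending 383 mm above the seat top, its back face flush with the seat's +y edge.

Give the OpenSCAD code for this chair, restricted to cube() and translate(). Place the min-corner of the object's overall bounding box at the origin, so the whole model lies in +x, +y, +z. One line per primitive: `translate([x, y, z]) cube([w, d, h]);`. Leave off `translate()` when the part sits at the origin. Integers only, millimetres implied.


translate([0, 0, 424]) cube([488, 395, 34]);
cube([36, 36, 424]);
translate([452, 0, 0]) cube([36, 36, 424]);
translate([0, 359, 0]) cube([36, 36, 424]);
translate([452, 359, 0]) cube([36, 36, 424]);
translate([0, 361, 458]) cube([488, 34, 383]);


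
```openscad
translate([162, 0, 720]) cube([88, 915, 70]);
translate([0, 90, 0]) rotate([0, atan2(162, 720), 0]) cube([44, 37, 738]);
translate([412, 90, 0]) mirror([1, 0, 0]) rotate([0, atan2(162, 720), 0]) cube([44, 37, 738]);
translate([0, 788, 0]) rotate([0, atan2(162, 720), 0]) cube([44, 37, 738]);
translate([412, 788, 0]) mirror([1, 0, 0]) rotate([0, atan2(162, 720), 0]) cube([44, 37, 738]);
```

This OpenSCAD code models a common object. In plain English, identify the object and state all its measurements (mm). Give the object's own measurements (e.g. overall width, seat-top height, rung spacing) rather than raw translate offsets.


A sawhorse. A 88×915×70 mm beam (x, y, z) sits on two A-frame leg pairs. Each pair is two raked legs of 44×37 mm section (37 mm along y) splaying symmetrically in x. Each leg rises 720 mm vertically over 162 mm of horizontal reach and is 738 mm long along its own axis. Every leg's outer bottom edge rests on the floor and its outer top edge meets a bottom edge of the beam — the left legs (tilting toward +x) meet the beam's −x bottom edge, the right legs (their mirror images, tilting toward −x) meet its +x bottom edge — so the leg tops tuck under the beam, the beam's underside is 720 mm above the floor, and the feet are 412 mm apart outside-to-outside with the beam centred between them. The two leg pairs are set in 90 mm from either end of the beam.


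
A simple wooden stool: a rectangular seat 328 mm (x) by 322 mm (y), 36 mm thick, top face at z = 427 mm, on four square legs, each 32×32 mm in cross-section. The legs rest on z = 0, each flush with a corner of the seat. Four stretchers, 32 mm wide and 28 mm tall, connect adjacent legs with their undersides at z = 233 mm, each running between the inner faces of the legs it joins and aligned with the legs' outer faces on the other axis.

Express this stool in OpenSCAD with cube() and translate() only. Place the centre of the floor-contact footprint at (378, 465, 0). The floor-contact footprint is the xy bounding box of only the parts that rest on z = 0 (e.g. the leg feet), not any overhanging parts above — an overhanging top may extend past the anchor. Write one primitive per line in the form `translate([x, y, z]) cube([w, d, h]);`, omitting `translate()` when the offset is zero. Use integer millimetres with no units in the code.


translate([214, 304, 391]) cube([328, 322, 36]);
translate([214, 304, 0]) cube([32, 32, 391]);
translate([510, 304, 0]) cube([32, 32, 391]);
translate([214, 594, 0]) cube([32, 32, 391]);
translate([510, 594, 0]) cube([32, 32, 391]);
translate([246, 304, 233]) cube([264, 32, 28]);
translate([246, 594, 233]) cube([264, 32, 28]);
translate([214, 336, 233]) cube([32, 258, 28]);
translate([510, 336, 233]) cube([32, 258, 28]);


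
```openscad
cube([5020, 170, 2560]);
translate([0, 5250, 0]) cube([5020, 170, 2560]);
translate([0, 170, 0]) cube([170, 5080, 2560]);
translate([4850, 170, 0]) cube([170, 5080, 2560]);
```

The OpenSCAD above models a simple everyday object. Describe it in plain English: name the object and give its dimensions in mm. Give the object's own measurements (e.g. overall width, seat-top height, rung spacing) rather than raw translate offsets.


The wall frame of a small rectangular building: four walls, each 2560 mm tall and 170 mm thick, enclosing a footprint 5020 mm (x) by 5420 mm (y) outside-to-outside, with no floor or roof. The front and back walls (the −y and +y sides) span the full width; the two side walls fit between them.


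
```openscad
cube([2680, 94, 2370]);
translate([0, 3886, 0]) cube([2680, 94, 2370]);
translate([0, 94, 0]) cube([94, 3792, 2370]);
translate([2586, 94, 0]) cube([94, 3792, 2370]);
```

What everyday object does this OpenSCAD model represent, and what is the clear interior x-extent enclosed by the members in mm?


A house (or room) frame. The interior width is 2492 mm.

Four 2370 mm walls enclosing a rectangle with no floor or roof — a room or house frame. Outside width is 2680 mm and wall thickness is 94 mm, so the interior width is 2680 − 2 × 94 = 2492 mm.


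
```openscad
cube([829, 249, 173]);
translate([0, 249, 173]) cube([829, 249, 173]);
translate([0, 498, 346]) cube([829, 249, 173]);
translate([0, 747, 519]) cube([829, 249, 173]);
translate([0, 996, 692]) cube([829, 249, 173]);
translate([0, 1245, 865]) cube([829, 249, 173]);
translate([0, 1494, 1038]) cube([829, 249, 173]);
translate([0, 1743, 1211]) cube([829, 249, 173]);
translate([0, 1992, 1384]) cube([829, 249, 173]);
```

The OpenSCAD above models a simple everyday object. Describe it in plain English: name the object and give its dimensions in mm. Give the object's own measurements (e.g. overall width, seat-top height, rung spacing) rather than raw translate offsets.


A straight staircase of 9 solid steps. Each step is 829 mm wide (x), 249 mm deep (y, the going) and 173 mm tall (the rise). The first step rests on the floor; each subsequent step sits one going further in +y and one rise higher in +z, directly behind and above the previous step with no overlap.


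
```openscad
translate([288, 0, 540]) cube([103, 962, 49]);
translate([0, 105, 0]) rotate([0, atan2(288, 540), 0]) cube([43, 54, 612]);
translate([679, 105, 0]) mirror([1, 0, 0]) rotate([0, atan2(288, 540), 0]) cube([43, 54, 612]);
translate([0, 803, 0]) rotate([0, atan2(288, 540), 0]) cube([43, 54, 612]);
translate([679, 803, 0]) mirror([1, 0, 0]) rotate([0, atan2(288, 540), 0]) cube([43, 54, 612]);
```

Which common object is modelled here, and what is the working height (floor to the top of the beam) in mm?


A sawhorse. The overall height is 589 mm.

A beam across two mirrored pairs of raked legs — a sawhorse. The beam's underside is at z = 540 (matching the legs' vertical rise in atan2(288, 540)) and the beam is 49 mm tall, so its top is at 540 + 49 = 589 mm. The raked legs top out at the beam's underside, so that is the highest point.


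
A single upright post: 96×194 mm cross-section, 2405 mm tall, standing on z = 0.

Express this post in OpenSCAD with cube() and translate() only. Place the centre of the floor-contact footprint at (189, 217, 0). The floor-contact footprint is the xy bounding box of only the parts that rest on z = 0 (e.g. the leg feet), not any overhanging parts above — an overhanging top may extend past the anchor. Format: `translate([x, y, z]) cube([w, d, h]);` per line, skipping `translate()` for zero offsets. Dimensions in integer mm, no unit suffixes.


translate([141, 120, 0]) cube([96, 194, 2405]);


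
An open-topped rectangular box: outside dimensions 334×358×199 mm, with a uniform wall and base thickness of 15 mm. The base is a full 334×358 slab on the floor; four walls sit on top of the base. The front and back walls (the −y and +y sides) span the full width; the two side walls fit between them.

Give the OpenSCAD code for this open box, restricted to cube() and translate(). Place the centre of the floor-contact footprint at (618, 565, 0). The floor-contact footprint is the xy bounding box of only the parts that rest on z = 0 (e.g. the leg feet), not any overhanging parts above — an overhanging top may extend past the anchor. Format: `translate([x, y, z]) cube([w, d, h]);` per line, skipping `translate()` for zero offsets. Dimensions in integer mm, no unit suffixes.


translate([451, 386, 0]) cube([334, 358, 15]);
translate([451, 386, 15]) cube([334, 15, 184]);
translate([451, 729, 15]) cube([334, 15, 184]);
translate([451, 401, 15]) cube([15, 328, 184]);
translate([770, 401, 15]) cube([15, 328, 184]);


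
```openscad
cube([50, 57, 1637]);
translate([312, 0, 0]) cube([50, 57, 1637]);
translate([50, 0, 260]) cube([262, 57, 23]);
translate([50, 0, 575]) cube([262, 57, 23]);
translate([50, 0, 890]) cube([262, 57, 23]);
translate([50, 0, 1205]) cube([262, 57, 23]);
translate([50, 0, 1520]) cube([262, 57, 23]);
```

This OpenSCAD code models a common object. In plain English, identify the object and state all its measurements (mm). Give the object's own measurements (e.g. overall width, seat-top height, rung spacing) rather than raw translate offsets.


A straight ladder. Two 50×57 mm vertical rails, 1637 mm tall, stand 362 mm apart (outside-to-outside) with their front faces coplanar on the −y side. 5 rungs, each 57 mm deep and 23 mm tall, span between the inner faces of the rails, front faces flush with the rails. The lowest rung's underside is at z = 260 mm and rungs are spaced 315 mm apart (underside to underside).
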